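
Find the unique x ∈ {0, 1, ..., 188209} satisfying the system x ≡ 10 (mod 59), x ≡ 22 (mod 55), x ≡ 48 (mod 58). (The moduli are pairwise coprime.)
The moduli 59, 55, 58 are pairwise coprime, so by the CRT there is a unique solution mod 59·55·58 = 188210.
Solve by successive substitution. Start with x ≡ 10 (mod 59).
  Combine with x ≡ 22 (mod 55): write x = 10 + 59·t and require 10 + 59·t ≡ 22 (mod 55), i.e. 59·t ≡ 22 − 10 ≡ 12 (mod 55). Since 59^(−1) ≡ 14 (mod 55) (59 ≡ 4 (mod 55)), t ≡ 14·12 ≡ 3 (mod 55). So x ≡ 10 + 59·3 = 187 (mod 3245).
  Combine with x ≡ 48 (mod 58): write x = 187 + 3245·t and require 187 + 3245·t ≡ 48 (mod 58), i.e. 3245·t ≡ 48 − 187 ≡ 35 (mod 58). Since 3245^(−1) ≡ 19 (mod 58) (3245 ≡ 55 (mod 58)), t ≡ 19·35 ≡ 27 (mod 58). So x ≡ 187 + 3245·27 = 87802 (mod 188210).
Unique solution in [0, 188210): x = 87802.

Final answer: x ≡ 87802 (mod 188210); the representative in [0, 188210) is 87802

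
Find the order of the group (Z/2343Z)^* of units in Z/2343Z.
|(Z/2343Z)^*| = 1400

(Z/2343Z)^* consists of the classes a with gcd(a, 2343) = 1, so its order is φ(2343). φ is multiplicative, with φ(p^e) = p^e − p^(e−1). Factorise 2343 = 3 · 11 · 71. Then
  φ(2343) = (3 − 1) · (11 − 1) · (71 − 1) = 2 · 10 · 70 = 1400.
Thus |(Z/2343Z)^*| = 1400.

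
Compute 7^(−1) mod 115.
Apply the extended Euclidean algorithm to (115, 7), tracking rows (r, s, t) with s·115 + t·7 = r. Each division r_prev = q·r_cur + r_new produces the new row as (previous row) − q·(current row):
  row A: (115, 1, 0)   [1·115 + 0·7 = 115]
  row B: (7, 0, 1)   [0·115 + 1·7 = 7]
  115 = 16·7 + 3   → row C = row A − 16·row B = (3, 1, −16)   [check: 1·115 − 16·7 = 3]
  7 = 2·3 + 1   → row D = row B − 2·row C = (1, −2, 33)   [check: −2·115 + 33·7 = 1]
  3 = 3·1 + 0   → remainder 0, stop. gcd = 1 (last nonzero row D).
The gcd is 1, so 7 is invertible mod 115. The last nonzero row gives −2·115 + 33·7 = 1, so t = 33. So 7^(−1) ≡ 33 (mod 115). Verify: 7 · 33 = 231 ≡ 1 (mod 115). ✓

Final answer: 7^(−1) ≡ 33 (mod 115)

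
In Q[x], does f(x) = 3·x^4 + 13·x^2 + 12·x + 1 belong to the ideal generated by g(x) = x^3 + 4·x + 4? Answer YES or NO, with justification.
In Q[x] the ideal (g) consists of all multiples of g, so f ∈ (g) iff g | f, i.e. iff the remainder of f on division by g is 0. Divide f by g (g is monic, so eliminate the leading term of the running remainder at each step):
  leading term 3·x^4: subtract (3·x)·g(x) = 3·x^4 + 12·x^2 + 12·x, leaving x^2 + 1
The remainder r(x) = x^2 + 1 ≠ 0 (and deg r < deg g), so g ∤ f, i.e. f ∉ (g).

Final answer: NO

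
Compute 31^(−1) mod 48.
Apply the extended Euclidean algorithm to (48, 31), tracking rows (r, s, t) with s·48 + t·31 = r. Each division r_prev = q·r_cur + r_new produces the new row as (previous row) − q·(current row):
  row A: (48, 1, 0)   [1·48 + 0·31 = 48]
  row B: (31, 0, 1)   [0·48 + 1·31 = 31]
  48 = 1·31 + 17   → row C = row A − 1·row B = (17, 1, −1)   [check: 1·48 − 1·31 = 17]
  31 = 1·17 + 14   → row D = row B − 1·row C = (14, −1, 2)   [check: −1·48 + 2·31 = 14]
  17 = 1·14 + 3   → row E = row C − 1·row D = (3, 2, −3)   [check: 2·48 − 3·31 = 3]
  14 = 4·3 + 2   → row F = row D − 4·row E = (2, −9, 14)   [check: −9·48 + 14·31 = 2]
  3 = 1·2 + 1   → row G = row E − 1·row F = (1, 11, −17)   [check: 11·48 − 17·31 = 1]
  2 = 2·1 + 0   → remainder 0, stop. gcd = 1 (last nonzero row G).
The gcd is 1, so 31 is invertible mod 48. The last nonzero row gives 11·48 − 17·31 = 1, so t = −17. So 31^(−1) ≡ −17 ≡ 31 (mod 48). Verify: 31 · 31 = 961 ≡ 1 (mod 48). ✓

Final answer: 31^(−1) ≡ 31 (mod 48)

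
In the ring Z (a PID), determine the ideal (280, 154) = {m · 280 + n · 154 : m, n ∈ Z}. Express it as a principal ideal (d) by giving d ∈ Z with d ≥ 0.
In the PID Z, (a, b) is generated by gcd(a, b). Compute gcd(280, 154) with the extended Euclidean algorithm, tracking rows (r, s, t) with s·280 + t·154 = r:
  row A: (280, 1, 0)   [1·280 + 0·154 = 280]
  row B: (154, 0, 1)   [0·280 + 1·154 = 154]
  280 = 1·154 + 126   → row C = row A − 1·row B = (126, 1, −1)   [check: 1·280 − 1·154 = 126]
  154 = 1·126 + 28   → row D = row B − 1·row C = (28, −1, 2)   [check: −1·280 + 2·154 = 28]
  126 = 4·28 + 14   → row E = row C − 4·row D = (14, 5, −9)   [check: 5·280 − 9·154 = 14]
  28 = 2·14 + 0   → remainder 0, stop. gcd = 14 (last nonzero row E).
So gcd(280, 154) = 14, with Bézout identity 5·280 − 9·154 = 14. Containment (⊇): the Bézout identity exhibits 14 as an element of (280, 154), giving (14) ⊆ (280, 154). Containment (⊆): since 14 | 280 and 14 | 154 (280 = 14·20, 154 = 14·11), every Z-linear combination of 280 and 154 is divisible by 14, so (280, 154) ⊆ (14). Therefore (280, 154) = (14), d = 14.

Final answer: (280, 154) = (14); d = 14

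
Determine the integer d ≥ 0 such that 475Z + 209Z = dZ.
(475, 209) = (19); d = 19

In the PID Z, (a, b) is generated by gcd(a, b). Compute gcd(475, 209) with the extended Euclidean algorithm, tracking rows (r, s, t) with s·475 + t·209 = r:
  row A: (475, 1, 0)   [1·475 + 0·209 = 475]
  row B: (209, 0, 1)   [0·475 + 1·209 = 209]
  475 = 2·209 + 57   → row C = row A − 2·row B = (57, 1, −2)   [check: 1·475 − 2·209 = 57]
  209 = 3·57 + 38   → row D = row B − 3·row C = (38, −3, 7)   [check: −3·475 + 7·209 = 38]
  57 = 1·38 + 19   → row E = row C − 1·row D = (19, 4, −9)   [check: 4·475 − 9·209 = 19]
  38 = 2·19 + 0   → remainder 0, stop. gcd = 19 (last nonzero row E).
So gcd(475, 209) = 19, with Bézout identity 4·475 − 9·209 = 19. Containment (⊇): the Bézout identity exhibits 19 as an element of (475, 209), giving (19) ⊆ (475, 209). Containment (⊆): since 19 | 475 and 19 | 209 (475 = 19·25, 209 = 19·11), every Z-linear combination of 475 and 209 is divisible by 19, so (475, 209) ⊆ (19). Therefore (475, 209) = (19), d = 19.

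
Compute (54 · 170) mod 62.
4

Reduce the factors first: 170 ≡ 46 (mod 62), so 54 · 170 ≡ 54 · 46 (mod 62). 54 · 46 = 2484. Dividing by 62: 2484 = 40·62 + 4. So (54 · 170) mod 62 = 4.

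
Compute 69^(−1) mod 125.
Apply the extended Euclidean algorithm to (125, 69), tracking rows (r, s, t) with s·125 + t·69 = r. Each division r_prev = q·r_cur + r_new produces the new row as (previous row) − q·(current row):
  row A: (125, 1, 0)   [1·125 + 0·69 = 125]
  row B: (69, 0, 1)   [0·125 + 1·69 = 69]
  125 = 1·69 + 56   → row C = row A − 1·row B = (56, 1, −1)   [check: 1·125 − 1·69 = 56]
  69 = 1·56 + 13   → row D = row B − 1·row C = (13, −1, 2)   [check: −1·125 + 2·69 = 13]
  56 = 4·13 + 4   → row E = row C − 4·row D = (4, 5, −9)   [check: 5·125 − 9·69 = 4]
  13 = 3·4 + 1   → row F = row D − 3·row E = (1, −16, 29)   [check: −16·125 + 29·69 = 1]
  4 = 4·1 + 0   → remainder 0, stop. gcd = 1 (last nonzero row F).
The gcd is 1, so 69 is invertible mod 125. The last nonzero row gives −16·125 + 29·69 = 1, so t = 29. So 69^(−1) ≡ 29 (mod 125). Verify: 69 · 29 = 2001 ≡ 1 (mod 125). ✓

Final answer: 69^(−1) ≡ 29 (mod 125)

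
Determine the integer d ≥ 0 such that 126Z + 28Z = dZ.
In the PID Z, (a, b) is generated by gcd(a, b). Compute gcd(126, 28) with the extended Euclidean algorithm, tracking rows (r, s, t) with s·126 + t·28 = r:
  row A: (126, 1, 0)   [1·126 + 0·28 = 126]
  row B: (28, 0, 1)   [0·126 + 1·28 = 28]
  126 = 4·28 + 14   → row C = row A − 4·row B = (14, 1, −4)   [check: 1·126 − 4·28 = 14]
  28 = 2·14 + 0   → remainder 0, stop. gcd = 14 (last nonzero row C).
So gcd(126, 28) = 14, with Bézout identity 1·126 − 4·28 = 14. Containment (⊇): the Bézout identity exhibits 14 as an element of (126, 28), giving (14) ⊆ (126, 28). Containment (⊆): since 14 | 126 and 14 | 28 (126 = 14·9, 28 = 14·2), every Z-linear combination of 126 and 28 is divisible by 14, so (126, 28) ⊆ (14). Therefore (126, 28) = (14), d = 14.

Final answer: (126, 28) = (14); d = 14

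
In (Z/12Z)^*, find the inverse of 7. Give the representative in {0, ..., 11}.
7^(−1) ≡ 7 (mod 12)

Apply the extended Euclidean algorithm to (12, 7), tracking rows (r, s, t) with s·12 + t·7 = r. Each division r_prev = q·r_cur + r_new produces the new row as (previous row) − q·(current row):
  row A: (12, 1, 0)   [1·12 + 0·7 = 12]
  row B: (7, 0, 1)   [0·12 + 1·7 = 7]
  12 = 1·7 + 5   → row C = row A − 1·row B = (5, 1, −1)   [check: 1·12 − 1·7 = 5]
  7 = 1·5 + 2   → row D = row B − 1·row C = (2, −1, 2)   [check: −1·12 + 2·7 = 2]
  5 = 2·2 + 1   → row E = row C − 2·row D = (1, 3, −5)   [check: 3·12 − 5·7 = 1]
  2 = 2·1 + 0   → remainder 0, stop. gcd = 1 (last nonzero row E).
The gcd is 1, so 7 is invertible mod 12. The last nonzero row gives 3·12 − 5·7 = 1, so t = −5. So 7^(−1) ≡ −5 ≡ 7 (mod 12). Verify: 7 · 7 = 49 ≡ 1 (mod 12). ✓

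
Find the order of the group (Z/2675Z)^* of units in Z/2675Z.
(Z/2675Z)^* consists of the classes a with gcd(a, 2675) = 1, so its order is φ(2675). φ is multiplicative, with φ(p^e) = p^e − p^(e−1). Factorise 2675 = 5^2 · 107. Then
  φ(2675) = (5^2 − 5^1) · (107 − 1) = 20 · 106 = 2120.
Thus |(Z/2675Z)^*| = 2120.

Final answer: |(Z/2675Z)^*| = 2120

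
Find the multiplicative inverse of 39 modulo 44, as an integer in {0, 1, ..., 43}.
39^(−1) ≡ 35 (mod 44)

Apply the extended Euclidean algorithm to (44, 39), tracking rows (r, s, t) with s·44 + t·39 = r. Each division r_prev = q·r_cur + r_new produces the new row as (previous row) − q·(current row):
  row A: (44, 1, 0)   [1·44 + 0·39 = 44]
  row B: (39, 0, 1)   [0·44 + 1·39 = 39]
  44 = 1·39 + 5   → row C = row A − 1·row B = (5, 1, −1)   [check: 1·44 − 1·39 = 5]
  39 = 7·5 + 4   → row D = row B − 7·row C = (4, −7, 8)   [check: −7·44 + 8·39 = 4]
  5 = 1·4 + 1   → row E = row C − 1·row D = (1, 8, −9)   [check: 8·44 − 9·39 = 1]
  4 = 4·1 + 0   → remainder 0, stop. gcd = 1 (last nonzero row E).
The gcd is 1, so 39 is invertible mod 44. The last nonzero row gives 8·44 − 9·39 = 1, so t = −9. So 39^(−1) ≡ −9 ≡ 35 (mod 44). Verify: 39 · 35 = 1365 ≡ 1 (mod 44). ✓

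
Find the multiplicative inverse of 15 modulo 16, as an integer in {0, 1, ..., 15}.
Apply the extended Euclidean algorithm to (16, 15), tracking rows (r, s, t) with s·16 + t·15 = r. Each division r_prev = q·r_cur + r_new produces the new row as (previous row) − q·(current row):
  row A: (16, 1, 0)   [1·16 + 0·15 = 16]
  row B: (15, 0, 1)   [0·16 + 1·15 = 15]
  16 = 1·15 + 1   → row C = row A − 1·row B = (1, 1, −1)   [check: 1·16 − 1·15 = 1]
  15 = 15·1 + 0   → remainder 0, stop. gcd = 1 (last nonzero row C).
The gcd is 1, so 15 is invertible mod 16. The last nonzero row gives 1·16 − 1·15 = 1, so t = −1. So 15^(−1) ≡ −1 ≡ 15 (mod 16). Verify: 15 · 15 = 225 ≡ 1 (mod 16). ✓

Final answer: 15^(−1) ≡ 15 (mod 16)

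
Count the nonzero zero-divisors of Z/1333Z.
In Z/1333Z each nonzero element is either a unit (gcd with 1333 is 1) or a zero-divisor (gcd > 1). The number of units is φ(1333): factorise 1333 = 31 · 43, so φ(1333) = (31 − 1) · (43 − 1) = 30 · 42 = 1260. The nonzero elements number 1333 − 1 = 1332. Hence the nonzero zero-divisors number 1332 − 1260 = 72.

Final answer: Z/1333Z has 72 nonzero zero-divisors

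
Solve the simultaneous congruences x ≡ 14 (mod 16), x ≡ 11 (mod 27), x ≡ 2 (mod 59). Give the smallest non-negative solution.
The moduli 16, 27, 59 are pairwise coprime, so by the CRT there is a unique solution mod 16·27·59 = 25488.
Solve by successive substitution. Start with x ≡ 14 (mod 16).
  Combine with x ≡ 11 (mod 27): write x = 14 + 16·t and require 14 + 16·t ≡ 11 (mod 27), i.e. 16·t ≡ 11 − 14 ≡ 24 (mod 27). Since 16^(−1) ≡ 22 (mod 27), t ≡ 22·24 ≡ 15 (mod 27). So x ≡ 14 + 16·15 = 254 (mod 432).
  Combine with x ≡ 2 (mod 59): write x = 254 + 432·t and require 254 + 432·t ≡ 2 (mod 59), i.e. 432·t ≡ 2 − 254 ≡ 43 (mod 59). Since 432^(−1) ≡ 28 (mod 59) (432 ≡ 19 (mod 59)), t ≡ 28·43 ≡ 24 (mod 59). So x ≡ 254 + 432·24 = 10622 (mod 25488).
Unique solution in [0, 25488): x = 10622.

Final answer: x ≡ 10622 (mod 25488); the representative in [0, 25488) is 10622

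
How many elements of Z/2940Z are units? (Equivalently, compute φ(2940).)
An element a ∈ Z/2940Z is a unit iff gcd(a, 2940) = 1, so the number of units is φ(2940). φ is multiplicative, with φ(p^e) = p^e − p^(e−1). Factorise 2940 = 2^2 · 3 · 5 · 7^2. Then
  φ(2940) = (2^2 − 2^1) · (3 − 1) · (5 − 1) · (7^2 − 7^1) = 2 · 2 · 4 · 42 = 672.

Final answer: Z/2940Z has φ(2940) = 672 units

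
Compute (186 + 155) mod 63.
Reduce the summands first: 186 ≡ 60, 155 ≡ 29 (mod 63), so 186 + 155 ≡ 60 + 29 (mod 63). 60 + 29 = 89; 89 = 1·63 + 26, so (186 + 155) mod 63 = 26.

Final answer: 26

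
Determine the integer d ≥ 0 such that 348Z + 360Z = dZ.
(348, 360) = (12); d = 12

In the PID Z, (a, b) is generated by gcd(a, b). Compute gcd(360, 348) with the extended Euclidean algorithm, tracking rows (r, s, t) with s·360 + t·348 = r:
  row A: (360, 1, 0)   [1·360 + 0·348 = 360]
  row B: (348, 0, 1)   [0·360 + 1·348 = 348]
  360 = 1·348 + 12   → row C = row A − 1·row B = (12, 1, −1)   [check: 1·360 − 1·348 = 12]
  348 = 29·12 + 0   → remainder 0, stop. gcd = 12 (last nonzero row C).
So gcd(348, 360) = 12, with Bézout identity 1·360 − 1·348 = 12. Containment (⊇): the Bézout identity exhibits 12 as an element of (348, 360), giving (12) ⊆ (348, 360). Containment (⊆): since 12 | 348 and 12 | 360 (348 = 12·29, 360 = 12·30), every Z-linear combination of 348 and 360 is divisible by 12, so (348, 360) ⊆ (12). Therefore (348, 360) = (12), d = 12.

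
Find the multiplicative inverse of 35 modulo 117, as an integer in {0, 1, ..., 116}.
Apply the extended Euclidean algorithm to (117, 35), tracking rows (r, s, t) with s·117 + t·35 = r. Each division r_prev = q·r_cur + r_new produces the new row as (previous row) − q·(current row):
  row A: (117, 1, 0)   [1·117 + 0·35 = 117]
  row B: (35, 0, 1)   [0·117 + 1·35 = 35]
  117 = 3·35 + 12   → row C = row A − 3·row B = (12, 1, −3)   [check: 1·117 − 3·35 = 12]
  35 = 2·12 + 11   → row D = row B − 2·row C = (11, −2, 7)   [check: −2·117 + 7·35 = 11]
  12 = 1·11 + 1   → row E = row C − 1·row D = (1, 3, −10)   [check: 3·117 − 10·35 = 1]
  11 = 11·1 + 0   → remainder 0, stop. gcd = 1 (last nonzero row E).
The gcd is 1, so 35 is invertible mod 117. The last nonzero row gives 3·117 − 10·35 = 1, so t = −10. So 35^(−1) ≡ −10 ≡ 107 (mod 117). Verify: 35 · 107 = 3745 ≡ 1 (mod 117). ✓

Final answer: 35^(−1) ≡ 107 (mod 117)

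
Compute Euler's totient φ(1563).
φ is multiplicative, with φ(p^e) = p^e − p^(e−1). Factorise 1563 = 3 · 521. Then
  φ(1563) = (3 − 1) · (521 − 1) = 2 · 520 = 1040.

Final answer: φ(1563) = 1040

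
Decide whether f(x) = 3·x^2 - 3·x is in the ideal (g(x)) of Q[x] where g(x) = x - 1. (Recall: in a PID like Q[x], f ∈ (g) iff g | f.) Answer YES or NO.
In Q[x] the ideal (g) consists of all multiples of g, so f ∈ (g) iff g | f, i.e. iff the remainder of f on division by g is 0. Divide f by g (g is monic, so eliminate the leading term of the running remainder at each step):
  leading term 3·x^2: subtract (3·x)·g(x) = 3·x^2 - 3·x, leaving 0
The remainder is 0, so f(x) = g(x) · h(x) with h(x) = 3·x. Hence g | f, i.e. f ∈ (g).

Final answer: YES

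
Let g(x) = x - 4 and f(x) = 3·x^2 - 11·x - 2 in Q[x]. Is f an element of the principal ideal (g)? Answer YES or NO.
In Q[x] the ideal (g) consists of all multiples of g, so f ∈ (g) iff g | f, i.e. iff the remainder of f on division by g is 0. Divide f by g (g is monic, so eliminate the leading term of the running remainder at each step):
  leading term 3·x^2: subtract (3·x)·g(x) = 3·x^2 - 12·x, leaving x - 2
  leading term x: subtract (1)·g(x) = x - 4, leaving 2
The remainder r(x) = 2 ≠ 0 (and deg r < deg g), so g ∤ f, i.e. f ∉ (g).

Final answer: NO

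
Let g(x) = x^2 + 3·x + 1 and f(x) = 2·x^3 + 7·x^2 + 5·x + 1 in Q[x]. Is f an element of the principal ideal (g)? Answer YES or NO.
In Q[x] the ideal (g) consists of all multiples of g, so f ∈ (g) iff g | f, i.e. iff the remainder of f on division by g is 0. Divide f by g (g is monic, so eliminate the leading term of the running remainder at each step):
  leading term 2·x^3: subtract (2·x)·g(x) = 2·x^3 + 6·x^2 + 2·x, leaving x^2 + 3·x + 1
  leading term x^2: subtract (1)·g(x) = x^2 + 3·x + 1, leaving 0
The remainder is 0, so f(x) = g(x) · h(x) with h(x) = 2·x + 1. Hence g | f, i.e. f ∈ (g).

Final answer: YES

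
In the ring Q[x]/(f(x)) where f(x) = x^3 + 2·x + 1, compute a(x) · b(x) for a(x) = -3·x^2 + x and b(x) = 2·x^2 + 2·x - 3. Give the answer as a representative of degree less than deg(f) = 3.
a · b ≡ 23·x^2 + 11·x + 4 (mod f(x))

First multiply in Q[x] without reducing: a · b = -6·x^4 - 4·x^3 + 11·x^2 - 3·x. Now divide by f(x) = x^3 + 2·x + 1, eliminating the leading term at each step:
  leading term -6·x^4: subtract (-6·x)·f(x) = -6·x^4 - 12·x^2 - 6·x, leaving -4·x^3 + 23·x^2 + 3·x
  leading term -4·x^3: subtract (-4)·f(x) = -4·x^3 - 8·x - 4, leaving 23·x^2 + 11·x + 4
The degree is now < 3, so this is the remainder. Hence a · b ≡ 23·x^2 + 11·x + 4 in Q[x]/(f).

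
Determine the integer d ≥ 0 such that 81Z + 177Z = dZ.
In the PID Z, (a, b) is generated by gcd(a, b). Compute gcd(177, 81) with the extended Euclidean algorithm, tracking rows (r, s, t) with s·177 + t·81 = r:
  row A: (177, 1, 0)   [1·177 + 0·81 = 177]
  row B: (81, 0, 1)   [0·177 + 1·81 = 81]
  177 = 2·81 + 15   → row C = row A − 2·row B = (15, 1, −2)   [check: 1·177 − 2·81 = 15]
  81 = 5·15 + 6   → row D = row B − 5·row C = (6, −5, 11)   [check: −5·177 + 11·81 = 6]
  15 = 2·6 + 3   → row E = row C − 2·row D = (3, 11, −24)   [check: 11·177 − 24·81 = 3]
  6 = 2·3 + 0   → remainder 0, stop. gcd = 3 (last nonzero row E).
So gcd(81, 177) = 3, with Bézout identity 11·177 − 24·81 = 3. Containment (⊇): the Bézout identity exhibits 3 as an element of (81, 177), giving (3) ⊆ (81, 177). Containment (⊆): since 3 | 81 and 3 | 177 (81 = 3·27, 177 = 3·59), every Z-linear combination of 81 and 177 is divisible by 3, so (81, 177) ⊆ (3). Therefore (81, 177) = (3), d = 3.

Final answer: (81, 177) = (3); d = 3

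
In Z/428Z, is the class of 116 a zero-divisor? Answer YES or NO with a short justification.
YES

gcd(116, 428) = 4 > 1, so 116 is not a unit in Z/428Z. In Z/nZ every nonzero non-unit is a zero-divisor: explicitly, take b = 428/gcd = 107 ≠ 0 (mod 428); then 116·107 = 12412 = 29·428, i.e. 116·107 ≡ 0 (mod 428). So 116 is a zero-divisor.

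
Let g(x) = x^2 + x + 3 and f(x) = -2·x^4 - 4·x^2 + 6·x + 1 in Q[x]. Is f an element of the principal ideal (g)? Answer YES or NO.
In Q[x] the ideal (g) consists of all multiples of g, so f ∈ (g) iff g | f, i.e. iff the remainder of f on division by g is 0. Divide f by g (g is monic, so eliminate the leading term of the running remainder at each step):
  leading term -2·x^4: subtract (-2·x^2)·g(x) = -2·x^4 - 2·x^3 - 6·x^2, leaving 2·x^3 + 2·x^2 + 6·x + 1
  leading term 2·x^3: subtract (2·x)·g(x) = 2·x^3 + 2·x^2 + 6·x, leaving 1
The remainder r(x) = 1 ≠ 0 (and deg r < deg g), so g ∤ f, i.e. f ∉ (g).

Final answer: NO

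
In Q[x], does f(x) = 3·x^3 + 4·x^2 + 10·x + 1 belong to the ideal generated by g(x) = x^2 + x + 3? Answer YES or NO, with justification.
NO

In Q[x] the ideal (g) consists of all multiples of g, so f ∈ (g) iff g | f, i.e. iff the remainder of f on division by g is 0. Divide f by g (g is monic, so eliminate the leading term of the running remainder at each step):
  leading term 3·x^3: subtract (3·x)·g(x) = 3·x^3 + 3·x^2 + 9·x, leaving x^2 + x + 1
  leading term x^2: subtract (1)·g(x) = x^2 + x + 3, leaving -2
The remainder r(x) = -2 ≠ 0 (and deg r < deg g), so g ∤ f, i.e. f ∉ (g).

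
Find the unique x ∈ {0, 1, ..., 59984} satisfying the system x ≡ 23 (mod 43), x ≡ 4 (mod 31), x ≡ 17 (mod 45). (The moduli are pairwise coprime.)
The moduli 43, 31, 45 are pairwise coprime, so by the CRT there is a unique solution mod 43·31·45 = 59985.
Solve by successive substitution. Start with x ≡ 23 (mod 43).
  Combine with x ≡ 4 (mod 31): write x = 23 + 43·t and require 23 + 43·t ≡ 4 (mod 31), i.e. 43·t ≡ 4 − 23 ≡ 12 (mod 31). Since 43^(−1) ≡ 13 (mod 31) (43 ≡ 12 (mod 31)), t ≡ 13·12 ≡ 1 (mod 31). So x ≡ 23 + 43·1 = 66 (mod 1333).
  Combine with x ≡ 17 (mod 45): write x = 66 + 1333·t and require 66 + 1333·t ≡ 17 (mod 45), i.e. 1333·t ≡ 17 − 66 ≡ 41 (mod 45). Since 1333^(−1) ≡ 37 (mod 45) (1333 ≡ 28 (mod 45)), t ≡ 37·41 ≡ 32 (mod 45). So x ≡ 66 + 1333·32 = 42722 (mod 59985).
Unique solution in [0, 59985): x = 42722.

Final answer: x ≡ 42722 (mod 59985); the representative in [0, 59985) is 42722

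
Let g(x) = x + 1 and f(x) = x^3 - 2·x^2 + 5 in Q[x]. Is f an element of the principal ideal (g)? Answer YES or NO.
In Q[x] the ideal (g) consists of all multiples of g, so f ∈ (g) iff g | f, i.e. iff the remainder of f on division by g is 0. Divide f by g (g is monic, so eliminate the leading term of the running remainder at each step):
  leading term x^3: subtract (x^2)·g(x) = x^3 + x^2, leaving 5 - 3·x^2
  leading term -3·x^2: subtract (-3·x)·g(x) = -3·x^2 - 3·x, leaving 3·x + 5
  leading term 3·x: subtract (3)·g(x) = 3·x + 3, leaving 2
The remainder r(x) = 2 ≠ 0 (and deg r < deg g), so g ∤ f, i.e. f ∉ (g).

Final answer: NO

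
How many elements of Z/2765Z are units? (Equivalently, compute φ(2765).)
An element a ∈ Z/2765Z is a unit iff gcd(a, 2765) = 1, so the number of units is φ(2765). φ is multiplicative, with φ(p^e) = p^e − p^(e−1). Factorise 2765 = 5 · 7 · 79. Then
  φ(2765) = (5 − 1) · (7 − 1) · (79 − 1) = 4 · 6 · 78 = 1872.

Final answer: Z/2765Z has φ(2765) = 1872 units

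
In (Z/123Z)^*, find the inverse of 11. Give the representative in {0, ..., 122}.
Apply the extended Euclidean algorithm to (123, 11), tracking rows (r, s, t) with s·123 + t·11 = r. Each division r_prev = q·r_cur + r_new produces the new row as (previous row) − q·(current row):
  row A: (123, 1, 0)   [1·123 + 0·11 = 123]
  row B: (11, 0, 1)   [0·123 + 1·11 = 11]
  123 = 11·11 + 2   → row C = row A − 11·row B = (2, 1, −11)   [check: 1·123 − 11·11 = 2]
  11 = 5·2 + 1   → row D = row B − 5·row C = (1, −5, 56)   [check: −5·123 + 56·11 = 1]
  2 = 2·1 + 0   → remainder 0, stop. gcd = 1 (last nonzero row D).
The gcd is 1, so 11 is invertible mod 123. The last nonzero row gives −5·123 + 56·11 = 1, so t = 56. So 11^(−1) ≡ 56 (mod 123). Verify: 11 · 56 = 616 ≡ 1 (mod 123). ✓

Final answer: 11^(−1) ≡ 56 (mod 123)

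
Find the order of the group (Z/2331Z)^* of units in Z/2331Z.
|(Z/2331Z)^*| = 1296

(Z/2331Z)^* consists of the classes a with gcd(a, 2331) = 1, so its order is φ(2331). φ is multiplicative, with φ(p^e) = p^e − p^(e−1). Factorise 2331 = 3^2 · 7 · 37. Then
  φ(2331) = (3^2 − 3^1) · (7 − 1) · (37 − 1) = 6 · 6 · 36 = 1296.
Thus |(Z/2331Z)^*| = 1296.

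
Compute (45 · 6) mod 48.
Both factors are already reduced mod 48. 45 · 6 = 270. Dividing by 48: 270 = 5·48 + 30. So (45 · 6) mod 48 = 30.

Final answer: 30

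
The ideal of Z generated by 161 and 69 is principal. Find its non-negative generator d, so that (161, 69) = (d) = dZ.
(161, 69) = (23); d = 23

In the PID Z, (a, b) is generated by gcd(a, b). Compute gcd(161, 69) with the extended Euclidean algorithm, tracking rows (r, s, t) with s·161 + t·69 = r:
  row A: (161, 1, 0)   [1·161 + 0·69 = 161]
  row B: (69, 0, 1)   [0·161 + 1·69 = 69]
  161 = 2·69 + 23   → row C = row A − 2·row B = (23, 1, −2)   [check: 1·161 − 2·69 = 23]
  69 = 3·23 + 0   → remainder 0, stop. gcd = 23 (last nonzero row C).
So gcd(161, 69) = 23, with Bézout identity 1·161 − 2·69 = 23. Containment (⊇): the Bézout identity exhibits 23 as an element of (161, 69), giving (23) ⊆ (161, 69). Containment (⊆): since 23 | 161 and 23 | 69 (161 = 23·7, 69 = 23·3), every Z-linear combination of 161 and 69 is divisible by 23, so (161, 69) ⊆ (23). Therefore (161, 69) = (23), d = 23.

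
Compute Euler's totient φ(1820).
φ(1820) = 576

φ is multiplicative, with φ(p^e) = p^e − p^(e−1). Factorise 1820 = 2^2 · 5 · 7 · 13. Then
  φ(1820) = (2^2 − 2^1) · (5 − 1) · (7 − 1) · (13 − 1) = 2 · 4 · 6 · 12 = 576.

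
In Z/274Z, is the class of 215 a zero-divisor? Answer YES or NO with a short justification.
NO

gcd(215, 274) = 1, so 215 is a unit in Z/274Z (it has a multiplicative inverse). A unit cannot be a zero-divisor: if 215·b ≡ 0 then multiplying both sides by 215^(−1) gives b ≡ 0. So 215 is not a zero-divisor.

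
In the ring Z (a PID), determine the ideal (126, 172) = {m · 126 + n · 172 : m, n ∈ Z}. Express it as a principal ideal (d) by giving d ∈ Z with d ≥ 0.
(126, 172) = (2); d = 2

In the PID Z, (a, b) is generated by gcd(a, b). Compute gcd(172, 126) with the extended Euclidean algorithm, tracking rows (r, s, t) with s·172 + t·126 = r:
  row A: (172, 1, 0)   [1·172 + 0·126 = 172]
  row B: (126, 0, 1)   [0·172 + 1·126 = 126]
  172 = 1·126 + 46   → row C = row A − 1·row B = (46, 1, −1)   [check: 1·172 − 1·126 = 46]
  126 = 2·46 + 34   → row D = row B − 2·row C = (34, −2, 3)   [check: −2·172 + 3·126 = 34]
  46 = 1·34 + 12   → row E = row C − 1·row D = (12, 3, −4)   [check: 3·172 − 4·126 = 12]
  34 = 2·12 + 10   → row F = row D − 2·row E = (10, −8, 11)   [check: −8·172 + 11·126 = 10]
  12 = 1·10 + 2   → row G = row E − 1·row F = (2, 11, −15)   [check: 11·172 − 15·126 = 2]
  10 = 5·2 + 0   → remainder 0, stop. gcd = 2 (last nonzero row G).
So gcd(126, 172) = 2, with Bézout identity 11·172 − 15·126 = 2. Containment (⊇): the Bézout identity exhibits 2 as an element of (126, 172), giving (2) ⊆ (126, 172). Containment (⊆): since 2 | 126 and 2 | 172 (126 = 2·63, 172 = 2·86), every Z-linear combination of 126 and 172 is divisible by 2, so (126, 172) ⊆ (2). Therefore (126, 172) = (2), d = 2.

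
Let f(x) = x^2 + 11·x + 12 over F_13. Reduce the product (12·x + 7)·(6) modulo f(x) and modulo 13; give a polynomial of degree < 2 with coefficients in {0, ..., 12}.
Multiply as integer polynomials: a · b = 72·x + 42. Reducing coefficients mod 13: a · b ≡ 7·x + 3. This already has degree < 2, so no reduction by f is needed. Hence a · b ≡ 7·x + 3 in F_13[x]/(f).

Final answer: a · b ≡ 7·x + 3 (mod f(x))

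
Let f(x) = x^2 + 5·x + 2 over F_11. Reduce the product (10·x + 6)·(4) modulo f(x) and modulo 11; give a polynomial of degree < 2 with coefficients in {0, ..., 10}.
a · b ≡ 7·x + 2 (mod f(x))

Multiply as integer polynomials: a · b = 40·x + 24. Reducing coefficients mod 11: a · b ≡ 7·x + 2. This already has degree < 2, so no reduction by f is needed. Hence a · b ≡ 7·x + 2 in F_11[x]/(f).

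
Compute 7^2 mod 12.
Use repeated squaring. Binary(2) = 10. Walk through the bits of the exponent 2 left-to-right: at each bit after the leading one, square the running value, then multiply by 7 if the bit is 1 (always reducing mod 12):
  bit 1 = 1 (leading): start with 7.
  bit 2 = 0: square 7^2 = 49 ≡ 1 (mod 12).
Final value: 7^2 ≡ 1 (mod 12).

Final answer: 1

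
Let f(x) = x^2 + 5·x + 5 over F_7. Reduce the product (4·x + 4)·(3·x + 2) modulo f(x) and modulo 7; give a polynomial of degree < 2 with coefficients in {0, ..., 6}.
Multiply as integer polynomials: a · b = 12·x^2 + 20·x + 8. Reducing coefficients mod 7: a · b ≡ 5·x^2 + 6·x + 1. Now divide by f(x) = x^2 + 5·x + 5 in F_7[x], eliminating the leading term at each step:
  leading term 5·x^2: subtract (5)·f(x) = 5·x^2 + 4·x + 4, leaving 2·x + 4 (coefficients mod 7)
The degree is now < 2, so this is the remainder. Hence a · b ≡ 2·x + 4 in F_7[x]/(f).

Final answer: a · b ≡ 2·x + 4 (mod f(x))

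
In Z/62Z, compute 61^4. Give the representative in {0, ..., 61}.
1

Use repeated squaring. Binary(4) = 100. Walk through the bits of the exponent 4 left-to-right: at each bit after the leading one, square the running value, then multiply by 61 if the bit is 1 (always reducing mod 62):
  bit 1 = 1 (leading): start with 61.
  bit 2 = 0: square 61^2 = 3721 ≡ 1 (mod 62).
  bit 3 = 0: square 1^2 = 1 (mod 62).
Final value: 61^4 ≡ 1 (mod 62).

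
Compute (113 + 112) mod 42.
15

Reduce the summands first: 113 ≡ 29, 112 ≡ 28 (mod 42), so 113 + 112 ≡ 29 + 28 (mod 42). 29 + 28 = 57; 57 = 1·42 + 15, so (113 + 112) mod 42 = 15.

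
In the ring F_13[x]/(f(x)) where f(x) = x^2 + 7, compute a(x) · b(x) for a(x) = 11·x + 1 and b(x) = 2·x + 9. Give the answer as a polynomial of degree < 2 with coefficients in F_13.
Multiply as integer polynomials: a · b = 22·x^2 + 101·x + 9. Reducing coefficients mod 13: a · b ≡ 9·x^2 + 10·x + 9. Now divide by f(x) = x^2 + 7 in F_13[x], eliminating the leading term at each step:
  leading term 9·x^2: subtract (9)·f(x) = 9·x^2 + 11, leaving 10·x + 11 (coefficients mod 13)
The degree is now < 2, so this is the remainder. Hence a · b ≡ 10·x + 11 in F_13[x]/(f).

Final answer: a · b ≡ 10·x + 11 (mod f(x))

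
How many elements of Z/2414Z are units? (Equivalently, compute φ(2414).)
Z/2414Z has φ(2414) = 1120 units

An element a ∈ Z/2414Z is a unit iff gcd(a, 2414) = 1, so the number of units is φ(2414). φ is multiplicative, with φ(p^e) = p^e − p^(e−1). Factorise 2414 = 2 · 17 · 71. Then
  φ(2414) = (2 − 1) · (17 − 1) · (71 − 1) = 1 · 16 · 70 = 1120.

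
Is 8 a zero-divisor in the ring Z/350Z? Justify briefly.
gcd(8, 350) = 2 > 1, so 8 is not a unit in Z/350Z. In Z/nZ every nonzero non-unit is a zero-divisor: explicitly, take b = 350/gcd = 175 ≠ 0 (mod 350); then 8·175 = 1400 = 4·350, i.e. 8·175 ≡ 0 (mod 350). So 8 is a zero-divisor.

Final answer: YES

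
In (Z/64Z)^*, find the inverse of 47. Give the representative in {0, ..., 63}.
Apply the extended Euclidean algorithm to (64, 47), tracking rows (r, s, t) with s·64 + t·47 = r. Each division r_prev = q·r_cur + r_new produces the new row as (previous row) − q·(current row):
  row A: (64, 1, 0)   [1·64 + 0·47 = 64]
  row B: (47, 0, 1)   [0·64 + 1·47 = 47]
  64 = 1·47 + 17   → row C = row A − 1·row B = (17, 1, −1)   [check: 1·64 − 1·47 = 17]
  47 = 2·17 + 13   → row D = row B − 2·row C = (13, −2, 3)   [check: −2·64 + 3·47 = 13]
  17 = 1·13 + 4   → row E = row C − 1·row D = (4, 3, −4)   [check: 3·64 − 4·47 = 4]
  13 = 3·4 + 1   → row F = row D − 3·row E = (1, −11, 15)   [check: −11·64 + 15·47 = 1]
  4 = 4·1 + 0   → remainder 0, stop. gcd = 1 (last nonzero row F).
The gcd is 1, so 47 is invertible mod 64. The last nonzero row gives −11·64 + 15·47 = 1, so t = 15. So 47^(−1) ≡ 15 (mod 64). Verify: 47 · 15 = 705 ≡ 1 (mod 64). ✓

Final answer: 47^(−1) ≡ 15 (mod 64)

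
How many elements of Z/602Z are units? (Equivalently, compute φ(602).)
Z/602Z has φ(602) = 252 units

An element a ∈ Z/602Z is a unit iff gcd(a, 602) = 1, so the number of units is φ(602). φ is multiplicative, with φ(p^e) = p^e − p^(e−1). Factorise 602 = 2 · 7 · 43. Then
  φ(602) = (2 − 1) · (7 − 1) · (43 − 1) = 1 · 6 · 42 = 252.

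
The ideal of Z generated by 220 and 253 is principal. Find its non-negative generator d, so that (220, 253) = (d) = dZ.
(220, 253) = (11); d = 11

In the PID Z, (a, b) is generated by gcd(a, b). Compute gcd(253, 220) with the extended Euclidean algorithm, tracking rows (r, s, t) with s·253 + t·220 = r:
  row A: (253, 1, 0)   [1·253 + 0·220 = 253]
  row B: (220, 0, 1)   [0·253 + 1·220 = 220]
  253 = 1·220 + 33   → row C = row A − 1·row B = (33, 1, −1)   [check: 1·253 − 1·220 = 33]
  220 = 6·33 + 22   → row D = row B − 6·row C = (22, −6, 7)   [check: −6·253 + 7·220 = 22]
  33 = 1·22 + 11   → row E = row C − 1·row D = (11, 7, −8)   [check: 7·253 − 8·220 = 11]
  22 = 2·11 + 0   → remainder 0, stop. gcd = 11 (last nonzero row E).
So gcd(220, 253) = 11, with Bézout identity 7·253 − 8·220 = 11. Containment (⊇): the Bézout identity exhibits 11 as an element of (220, 253), giving (11) ⊆ (220, 253). Containment (⊆): since 11 | 220 and 11 | 253 (220 = 11·20, 253 = 11·23), every Z-linear combination of 220 and 253 is divisible by 11, so (220, 253) ⊆ (11). Therefore (220, 253) = (11), d = 11.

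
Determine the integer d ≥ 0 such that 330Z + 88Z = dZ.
(330, 88) = (22); d = 22

In the PID Z, (a, b) is generated by gcd(a, b). Compute gcd(330, 88) with the extended Euclidean algorithm, tracking rows (r, s, t) with s·330 + t·88 = r:
  row A: (330, 1, 0)   [1·330 + 0·88 = 330]
  row B: (88, 0, 1)   [0·330 + 1·88 = 88]
  330 = 3·88 + 66   → row C = row A − 3·row B = (66, 1, −3)   [check: 1·330 − 3·88 = 66]
  88 = 1·66 + 22   → row D = row B − 1·row C = (22, −1, 4)   [check: −1·330 + 4·88 = 22]
  66 = 3·22 + 0   → remainder 0, stop. gcd = 22 (last nonzero row D).
So gcd(330, 88) = 22, with Bézout identity −1·330 + 4·88 = 22. Containment (⊇): the Bézout identity exhibits 22 as an element of (330, 88), giving (22) ⊆ (330, 88). Containment (⊆): since 22 | 330 and 22 | 88 (330 = 22·15, 88 = 22·4), every Z-linear combination of 330 and 88 is divisible by 22, so (330, 88) ⊆ (22). Therefore (330, 88) = (22), d = 22.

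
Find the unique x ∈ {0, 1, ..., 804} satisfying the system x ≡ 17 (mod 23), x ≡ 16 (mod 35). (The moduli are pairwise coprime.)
x ≡ 86 (mod 805); the representative in [0, 805) is 86

The moduli 23, 35 are pairwise coprime, so by the CRT there is a unique solution mod 23·35 = 805.
Solve by successive substitution. Start with x ≡ 17 (mod 23).
  Combine with x ≡ 16 (mod 35): write x = 17 + 23·t and require 17 + 23·t ≡ 16 (mod 35), i.e. 23·t ≡ 16 − 17 ≡ 34 (mod 35). Since 23^(−1) ≡ 32 (mod 35), t ≡ 32·34 ≡ 3 (mod 35). So x ≡ 17 + 23·3 = 86 (mod 805).
Unique solution in [0, 805): x = 86.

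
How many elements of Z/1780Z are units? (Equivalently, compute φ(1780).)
Z/1780Z has φ(1780) = 704 units

An element a ∈ Z/1780Z is a unit iff gcd(a, 1780) = 1, so the number of units is φ(1780). φ is multiplicative, with φ(p^e) = p^e − p^(e−1). Factorise 1780 = 2^2 · 5 · 89. Then
  φ(1780) = (2^2 − 2^1) · (5 − 1) · (89 − 1) = 2 · 4 · 88 = 704.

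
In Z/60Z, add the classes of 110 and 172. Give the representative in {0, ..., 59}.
42

Reduce the summands first: 110 ≡ 50, 172 ≡ 52 (mod 60), so 110 + 172 ≡ 50 + 52 (mod 60). 50 + 52 = 102; 102 = 1·60 + 42, so (110 + 172) mod 60 = 42.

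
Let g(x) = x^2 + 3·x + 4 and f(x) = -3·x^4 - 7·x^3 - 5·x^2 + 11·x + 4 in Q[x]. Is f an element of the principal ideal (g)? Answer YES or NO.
YES

In Q[x] the ideal (g) consists of all multiples of g, so f ∈ (g) iff g | f, i.e. iff the remainder of f on division by g is 0. Divide f by g (g is monic, so eliminate the leading term of the running remainder at each step):
  leading term -3·x^4: subtract (-3·x^2)·g(x) = -3·x^4 - 9·x^3 - 12·x^2, leaving 2·x^3 + 7·x^2 + 11·x + 4
  leading term 2·x^3: subtract (2·x)·g(x) = 2·x^3 + 6·x^2 + 8·x, leaving x^2 + 3·x + 4
  leading term x^2: subtract (1)·g(x) = x^2 + 3·x + 4, leaving 0
The remainder is 0, so f(x) = g(x) · h(x) with h(x) = -3·x^2 + 2·x + 1. Hence g | f, i.e. f ∈ (g).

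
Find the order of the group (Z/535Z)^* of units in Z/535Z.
(Z/535Z)^* consists of the classes a with gcd(a, 535) = 1, so its order is φ(535). φ is multiplicative, with φ(p^e) = p^e − p^(e−1). Factorise 535 = 5 · 107. Then
  φ(535) = (5 − 1) · (107 − 1) = 4 · 106 = 424.
Thus |(Z/535Z)^*| = 424.

Final answer: |(Z/535Z)^*| = 424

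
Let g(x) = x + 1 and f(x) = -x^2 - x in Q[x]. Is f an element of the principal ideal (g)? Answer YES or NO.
YES

In Q[x] the ideal (g) consists of all multiples of g, so f ∈ (g) iff g | f, i.e. iff the remainder of f on division by g is 0. Divide f by g (g is monic, so eliminate the leading term of the running remainder at each step):
  leading term -x^2: subtract (-x)·g(x) = -x^2 - x, leaving 0
The remainder is 0, so f(x) = g(x) · h(x) with h(x) = -x. Hence g | f, i.e. f ∈ (g).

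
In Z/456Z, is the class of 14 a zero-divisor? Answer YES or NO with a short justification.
gcd(14, 456) = 2 > 1, so 14 is not a unit in Z/456Z. In Z/nZ every nonzero non-unit is a zero-divisor: explicitly, take b = 456/gcd = 228 ≠ 0 (mod 456); then 14·228 = 3192 = 7·456, i.e. 14·228 ≡ 0 (mod 456). So 14 is a zero-divisor.

Final answer: YES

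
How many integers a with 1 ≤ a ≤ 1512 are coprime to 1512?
The number of a ∈ {1, ..., 1512} with gcd(a, 1512) = 1 is by definition Euler's totient φ(1512). φ is multiplicative, with φ(p^e) = p^e − p^(e−1). Factorise 1512 = 2^3 · 3^3 · 7. Then
  φ(1512) = (2^3 − 2^2) · (3^3 − 3^2) · (7 − 1) = 4 · 18 · 6 = 432.
So there are 432 such integers.

Final answer: 432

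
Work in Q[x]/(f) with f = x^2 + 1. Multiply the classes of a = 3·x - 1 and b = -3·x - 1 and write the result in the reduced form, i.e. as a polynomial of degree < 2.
First multiply in Q[x] without reducing: a · b = 1 - 9·x^2. Now divide by f(x) = x^2 + 1, eliminating the leading term at each step:
  leading term -9·x^2: subtract (-9)·f(x) = -9·x^2 - 9, leaving 10
The degree is now < 2, so this is the remainder. Hence a · b ≡ 10 in Q[x]/(f).

Final answer: a · b ≡ 10 (mod f(x))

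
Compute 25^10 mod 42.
25

Use repeated squaring. Binary(10) = 1010. Walk through the bits of the exponent 10 left-to-right: at each bit after the leading one, square the running value, then multiply by 25 if the bit is 1 (always reducing mod 42):
  bit 1 = 1 (leading): start with 25.
  bit 2 = 0: square 25^2 = 625 ≡ 37 (mod 42).
  bit 3 = 1: square 37^2 = 1369 ≡ 25; bit is 1, so multiply 25·25 = 625 ≡ 37 (mod 42).
  bit 4 = 0: square 37^2 = 1369 ≡ 25 (mod 42).
Final value: 25^10 ≡ 25 (mod 42).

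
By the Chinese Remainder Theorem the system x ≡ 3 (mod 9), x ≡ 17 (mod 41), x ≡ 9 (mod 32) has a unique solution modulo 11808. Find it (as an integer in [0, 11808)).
x ≡ 6249 (mod 11808); the representative in [0, 11808) is 6249

The moduli 9, 41, 32 are pairwise coprime, so by the CRT there is a unique solution mod 9·41·32 = 11808.
Solve by successive substitution. Start with x ≡ 3 (mod 9).
  Combine with x ≡ 17 (mod 41): write x = 3 + 9·t and require 3 + 9·t ≡ 17 (mod 41), i.e. 9·t ≡ 17 − 3 ≡ 14 (mod 41). Since 9^(−1) ≡ 32 (mod 41), t ≡ 32·14 ≡ 38 (mod 41). So x ≡ 3 + 9·38 = 345 (mod 369).
  Combine with x ≡ 9 (mod 32): write x = 345 + 369·t and require 345 + 369·t ≡ 9 (mod 32), i.e. 369·t ≡ 9 − 345 ≡ 16 (mod 32). Since 369^(−1) ≡ 17 (mod 32) (369 ≡ 17 (mod 32)), t ≡ 17·16 ≡ 16 (mod 32). So x ≡ 345 + 369·16 = 6249 (mod 11808).
Unique solution in [0, 11808): x = 6249.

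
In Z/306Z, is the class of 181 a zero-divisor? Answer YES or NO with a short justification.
gcd(181, 306) = 1, so 181 is a unit in Z/306Z (it has a multiplicative inverse). A unit cannot be a zero-divisor: if 181·b ≡ 0 then multiplying both sides by 181^(−1) gives b ≡ 0. So 181 is not a zero-divisor.

Final answer: NO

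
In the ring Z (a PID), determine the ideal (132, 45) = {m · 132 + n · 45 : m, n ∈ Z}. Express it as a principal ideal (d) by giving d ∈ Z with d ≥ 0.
In the PID Z, (a, b) is generated by gcd(a, b). Compute gcd(132, 45) with the extended Euclidean algorithm, tracking rows (r, s, t) with s·132 + t·45 = r:
  row A: (132, 1, 0)   [1·132 + 0·45 = 132]
  row B: (45, 0, 1)   [0·132 + 1·45 = 45]
  132 = 2·45 + 42   → row C = row A − 2·row B = (42, 1, −2)   [check: 1·132 − 2·45 = 42]
  45 = 1·42 + 3   → row D = row B − 1·row C = (3, −1, 3)   [check: −1·132 + 3·45 = 3]
  42 = 14·3 + 0   → remainder 0, stop. gcd = 3 (last nonzero row D).
So gcd(132, 45) = 3, with Bézout identity −1·132 + 3·45 = 3. Containment (⊇): the Bézout identity exhibits 3 as an element of (132, 45), giving (3) ⊆ (132, 45). Containment (⊆): since 3 | 132 and 3 | 45 (132 = 3·44, 45 = 3·15), every Z-linear combination of 132 and 45 is divisible by 3, so (132, 45) ⊆ (3). Therefore (132, 45) = (3), d = 3.

Final answer: (132, 45) = (3); d = 3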